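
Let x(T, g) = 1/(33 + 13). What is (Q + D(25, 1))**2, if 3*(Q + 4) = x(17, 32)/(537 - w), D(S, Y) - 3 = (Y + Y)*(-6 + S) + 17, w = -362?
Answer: 44881277023801/15391379844 ≈ 2916.0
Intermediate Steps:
x(T, g) = 1/46
D(S, Y) = 20 + 2*Y*(-6 + S) (D(S, Y) = 3 + ((Y + Y)*(-6 + S) + 17) = 3 + ((2*Y)*(-6 + S) + 17) = 3 + (2*Y*(-6 + S) + 17) = 3 + (17 + 2*Y*(-6 + S)) = 20 + 2*Y*(-6 + S))
Q = -496247/124062 (Q = -4 + (1/(46*(537 - 1*(-362))))/3 = -4 + (1/(46*(537 + 362)))/3 = -4 + ((1/46)/899)/3 = -4 + ((1/46)*(1/899))/3 = -4 + (1/3)*(1/41354) = -4 + 1/124062 = -496247/124062 ≈ -4.0000)
(Q + D(25, 1))**2 = (-496247/124062 + (20 - 12*1 + 2*25*1))**2 = (-496247/124062 + (20 - 12 + 50))**2 = (-496247/124062 + 58)**2 = (6699349/124062)**2 = 44881277023801/15391379844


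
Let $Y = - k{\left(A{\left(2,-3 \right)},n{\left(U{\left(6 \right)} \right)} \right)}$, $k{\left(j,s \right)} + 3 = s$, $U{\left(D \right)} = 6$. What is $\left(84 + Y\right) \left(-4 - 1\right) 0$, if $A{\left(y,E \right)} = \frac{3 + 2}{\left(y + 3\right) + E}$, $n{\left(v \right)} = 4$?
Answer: $0$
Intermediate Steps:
$A{\left(y,E \right)} = \frac{5}{3 + E + y}$ ($A{\left(y,E \right)} = \frac{5}{\left(3 + y\right) + E} = \frac{5}{3 + E + y}$)
$k{\left(j,s \right)} = -3 + s$
$Y = -1$ ($Y = - (-3 + 4) = \left(-1\right) 1 = -1$)
$\left(84 + Y\right) \left(-4 - 1\right) 0 = \left(84 - 1\right) \left(-4 - 1\right) 0 = 83 \left(\left(-5\right) 0\right) = 83 \cdot 0 = 0$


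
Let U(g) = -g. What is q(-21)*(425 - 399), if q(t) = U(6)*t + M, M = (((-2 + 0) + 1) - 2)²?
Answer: 3510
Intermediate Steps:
M = 9 (M = ((-2 + 1) - 2)² = (-1 - 2)² = (-3)² = 9)
q(t) = 9 - 6*t (q(t) = (-1*6)*t + 9 = -6*t + 9 = 9 - 6*t)
q(-21)*(425 - 399) = (9 - 6*(-21))*(425 - 399) = (9 + 126)*26 = 135*26 = 3510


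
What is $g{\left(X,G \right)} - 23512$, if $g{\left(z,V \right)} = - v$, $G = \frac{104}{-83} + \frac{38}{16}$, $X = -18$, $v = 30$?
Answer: $-23542$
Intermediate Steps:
$G = \frac{745}{664}$ ($G = 104 \left(- \frac{1}{83}\right) + 38 \cdot \frac{1}{16} = - \frac{104}{83} + \frac{19}{8} = \frac{745}{664} \approx 1.122$)
$g{\left(z,V \right)} = -30$ ($g{\left(z,V \right)} = \left(-1\right) 30 = -30$)
$g{\left(X,G \right)} - 23512 = -30 - 23512 = -23542$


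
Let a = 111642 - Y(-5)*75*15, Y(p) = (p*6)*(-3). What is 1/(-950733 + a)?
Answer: -1/940341 ≈ -1.0634e-6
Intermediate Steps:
Y(p) = -18*p (Y(p) = (6*p)*(-3) = -18*p)
a = 10392 (a = 111642 - -18*(-5)*75*15 = 111642 - 90*75*15 = 111642 - 6750*15 = 111642 - 1*101250 = 111642 - 101250 = 10392)
1/(-950733 + a) = 1/(-950733 + 10392) = 1/(-940341) = -1/940341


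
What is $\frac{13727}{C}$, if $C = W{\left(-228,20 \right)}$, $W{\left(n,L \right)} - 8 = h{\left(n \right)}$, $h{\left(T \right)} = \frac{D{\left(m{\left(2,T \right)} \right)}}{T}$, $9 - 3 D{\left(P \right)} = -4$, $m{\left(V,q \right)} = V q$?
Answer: $\frac{177156}{103} \approx 1720.0$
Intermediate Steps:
$D{\left(P \right)} = \frac{13}{3}$ ($D{\left(P \right)} = 3 - - \frac{4}{3} = 3 + \frac{4}{3} = \frac{13}{3}$)
$h{\left(T \right)} = \frac{13}{3 T}$
$W{\left(n,L \right)} = 8 + \frac{13}{3 n}$
$C = \frac{5459}{684}$ ($C = 8 + \frac{13}{3 \left(-228\right)} = 8 + \frac{13}{3} \left(- \frac{1}{228}\right) = 8 - \frac{13}{684} = \frac{5459}{684} \approx 7.981$)
$\frac{13727}{C} = \frac{13727}{\frac{5459}{684}} = 13727 \cdot \frac{684}{5459} = \frac{177156}{103}$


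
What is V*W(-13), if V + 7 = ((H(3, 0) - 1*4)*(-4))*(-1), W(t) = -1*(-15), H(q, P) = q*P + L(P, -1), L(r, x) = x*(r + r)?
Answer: -345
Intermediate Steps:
L(r, x) = 2*r*x (L(r, x) = x*(2*r) = 2*r*x)
H(q, P) = -2*P + P*q (H(q, P) = q*P + 2*P*(-1) = P*q - 2*P = -2*P + P*q)
W(t) = 15
V = -23 (V = -7 + ((0*(-2 + 3) - 1*4)*(-4))*(-1) = -7 + ((0*1 - 4)*(-4))*(-1) = -7 + ((0 - 4)*(-4))*(-1) = -7 - 4*(-4)*(-1) = -7 + 16*(-1) = -7 - 16 = -23)
V*W(-13) = -23*15 = -345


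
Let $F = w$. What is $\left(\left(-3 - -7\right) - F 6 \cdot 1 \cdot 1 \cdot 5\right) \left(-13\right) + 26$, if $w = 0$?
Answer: $-26$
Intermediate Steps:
$F = 0$
$\left(\left(-3 - -7\right) - F 6 \cdot 1 \cdot 1 \cdot 5\right) \left(-13\right) + 26 = \left(\left(-3 - -7\right) - 0 \cdot 6 \cdot 1 \cdot 1 \cdot 5\right) \left(-13\right) + 26 = \left(\left(-3 + 7\right) - 0 \cdot 1 \cdot 5\right) \left(-13\right) + 26 = \left(4 - 0 \cdot 5\right) \left(-13\right) + 26 = \left(4 - 0\right) \left(-13\right) + 26 = \left(4 + 0\right) \left(-13\right) + 26 = 4 \left(-13\right) + 26 = -52 + 26 = -26$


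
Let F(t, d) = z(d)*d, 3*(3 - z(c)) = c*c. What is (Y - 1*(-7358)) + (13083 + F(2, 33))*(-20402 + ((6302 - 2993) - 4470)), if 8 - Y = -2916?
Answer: -25930007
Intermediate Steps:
Y = 2924 (Y = 8 - 1*(-2916) = 8 + 2916 = 2924)
z(c) = 3 - c**2/3 (z(c) = 3 - c*c/3 = 3 - c**2/3)
F(t, d) = d*(3 - d**2/3) (F(t, d) = (3 - d**2/3)*d = d*(3 - d**2/3))
(Y - 1*(-7358)) + (13083 + F(2, 33))*(-20402 + ((6302 - 2993) - 4470)) = (2924 - 1*(-7358)) + (13083 + (1/3)*33*(9 - 1*33**2))*(-20402 + ((6302 - 2993) - 4470)) = (2924 + 7358) + (13083 + (1/3)*33*(9 - 1*1089))*(-20402 + (3309 - 4470)) = 10282 + (13083 + (1/3)*33*(9 - 1089))*(-20402 - 1161) = 10282 + (13083 + (1/3)*33*(-1080))*(-21563) = 10282 + (13083 - 11880)*(-21563) = 10282 + 1203*(-21563) = 10282 - 25940289 = -25930007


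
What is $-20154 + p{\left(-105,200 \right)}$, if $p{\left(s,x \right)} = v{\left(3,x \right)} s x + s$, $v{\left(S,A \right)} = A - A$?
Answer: $-20259$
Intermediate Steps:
$v{\left(S,A \right)} = 0$
$p{\left(s,x \right)} = s$ ($p{\left(s,x \right)} = 0 s x + s = 0 x + s = 0 + s = s$)
$-20154 + p{\left(-105,200 \right)} = -20154 - 105 = -20259$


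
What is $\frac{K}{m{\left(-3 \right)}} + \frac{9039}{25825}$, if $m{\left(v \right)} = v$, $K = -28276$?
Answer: $\frac{730254817}{77475} \approx 9425.7$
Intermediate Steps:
$\frac{K}{m{\left(-3 \right)}} + \frac{9039}{25825} = - \frac{28276}{-3} + \frac{9039}{25825} = \left(-28276\right) \left(- \frac{1}{3}\right) + 9039 \cdot \frac{1}{25825} = \frac{28276}{3} + \frac{9039}{25825} = \frac{730254817}{77475}$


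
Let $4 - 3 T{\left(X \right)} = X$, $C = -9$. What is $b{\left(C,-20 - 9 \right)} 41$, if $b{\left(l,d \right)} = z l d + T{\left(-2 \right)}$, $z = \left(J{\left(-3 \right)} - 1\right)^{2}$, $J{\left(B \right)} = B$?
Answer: $171298$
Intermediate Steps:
$T{\left(X \right)} = \frac{4}{3} - \frac{X}{3}$
$z = 16$ ($z = \left(-3 - 1\right)^{2} = \left(-4\right)^{2} = 16$)
$b{\left(l,d \right)} = 2 + 16 d l$ ($b{\left(l,d \right)} = 16 l d + \left(\frac{4}{3} - - \frac{2}{3}\right) = 16 d l + \left(\frac{4}{3} + \frac{2}{3}\right) = 16 d l + 2 = 2 + 16 d l$)
$b{\left(C,-20 - 9 \right)} 41 = \left(2 + 16 \left(-20 - 9\right) \left(-9\right)\right) 41 = \left(2 + 16 \left(-29\right) \left(-9\right)\right) 41 = \left(2 + 4176\right) 41 = 4178 \cdot 41 = 171298$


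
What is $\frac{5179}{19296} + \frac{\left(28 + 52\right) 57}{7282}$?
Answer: $\frac{62851619}{70256736} \approx 0.8946$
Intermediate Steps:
$\frac{5179}{19296} + \frac{\left(28 + 52\right) 57}{7282} = 5179 \cdot \frac{1}{19296} + 80 \cdot 57 \cdot \frac{1}{7282} = \frac{5179}{19296} + 4560 \cdot \frac{1}{7282} = \frac{5179}{19296} + \frac{2280}{3641} = \frac{62851619}{70256736}$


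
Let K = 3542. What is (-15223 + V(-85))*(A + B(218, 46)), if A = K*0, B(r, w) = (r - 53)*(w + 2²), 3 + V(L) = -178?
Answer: -127083000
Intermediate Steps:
V(L) = -181 (V(L) = -3 - 178 = -181)
B(r, w) = (-53 + r)*(4 + w) (B(r, w) = (-53 + r)*(w + 4) = (-53 + r)*(4 + w))
A = 0 (A = 3542*0 = 0)
(-15223 + V(-85))*(A + B(218, 46)) = (-15223 - 181)*(0 + (-212 - 53*46 + 4*218 + 218*46)) = -15404*(0 + (-212 - 2438 + 872 + 10028)) = -15404*(0 + 8250) = -15404*8250 = -127083000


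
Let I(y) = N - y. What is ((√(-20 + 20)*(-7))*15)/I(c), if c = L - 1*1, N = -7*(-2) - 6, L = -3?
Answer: 0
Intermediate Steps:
N = 8 (N = 14 - 6 = 8)
c = -4 (c = -3 - 1*1 = -3 - 1 = -4)
I(y) = 8 - y
((√(-20 + 20)*(-7))*15)/I(c) = ((√(-20 + 20)*(-7))*15)/(8 - 1*(-4)) = ((√0*(-7))*15)/(8 + 4) = ((0*(-7))*15)/12 = (0*15)*(1/12) = 0*(1/12) = 0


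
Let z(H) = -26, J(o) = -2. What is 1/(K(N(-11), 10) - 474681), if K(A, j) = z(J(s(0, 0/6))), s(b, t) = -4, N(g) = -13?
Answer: -1/474707 ≈ -2.1066e-6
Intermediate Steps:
K(A, j) = -26
1/(K(N(-11), 10) - 474681) = 1/(-26 - 474681) = 1/(-474707) = -1/474707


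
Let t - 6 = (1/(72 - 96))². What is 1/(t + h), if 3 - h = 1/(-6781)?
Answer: 3905856/35160061 ≈ 0.11109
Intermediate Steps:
t = 3457/576 (t = 6 + (1/(72 - 96))² = 6 + (1/(-24))² = 6 + (-1/24)² = 6 + 1/576 = 3457/576 ≈ 6.0017)
h = 20344/6781 (h = 3 - 1/(-6781) = 3 - 1*(-1/6781) = 3 + 1/6781 = 20344/6781 ≈ 3.0001)
1/(t + h) = 1/(3457/576 + 20344/6781) = 1/(35160061/3905856) = 3905856/35160061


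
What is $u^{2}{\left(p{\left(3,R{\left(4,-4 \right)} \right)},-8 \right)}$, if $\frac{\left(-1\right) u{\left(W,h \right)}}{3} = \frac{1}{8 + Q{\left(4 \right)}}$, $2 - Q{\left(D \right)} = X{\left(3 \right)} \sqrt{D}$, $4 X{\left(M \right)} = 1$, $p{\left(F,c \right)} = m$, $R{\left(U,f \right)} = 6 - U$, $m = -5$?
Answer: $\frac{36}{361} \approx 0.099723$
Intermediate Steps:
$p{\left(F,c \right)} = -5$
$X{\left(M \right)} = \frac{1}{4}$ ($X{\left(M \right)} = \frac{1}{4} \cdot 1 = \frac{1}{4}$)
$Q{\left(D \right)} = 2 - \frac{\sqrt{D}}{4}$
$u{\left(W,h \right)} = - \frac{6}{19}$ ($u{\left(W,h \right)} = - \frac{3}{8 + \left(2 - \frac{\sqrt{4}}{4}\right)} = - \frac{3}{8 + \left(2 - \frac{1}{2}\right)} = - \frac{3}{8 + \frac{3}{2}} = - \frac{3}{\frac{19}{2}} = \left(-3\right) \frac{2}{19} = - \frac{6}{19}$)
$u^{2}{\left(p{\left(3,R{\left(4,-4 \right)} \right)},-8 \right)} = \left(- \frac{6}{19}\right)^{2} = \frac{36}{361}$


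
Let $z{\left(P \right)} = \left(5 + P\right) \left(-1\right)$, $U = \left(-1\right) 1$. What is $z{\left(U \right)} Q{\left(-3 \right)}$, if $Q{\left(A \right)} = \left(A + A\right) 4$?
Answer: $96$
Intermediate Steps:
$Q{\left(A \right)} = 8 A$ ($Q{\left(A \right)} = 2 A 4 = 8 A$)
$U = -1$
$z{\left(P \right)} = -5 - P$
$z{\left(U \right)} Q{\left(-3 \right)} = \left(-5 - -1\right) 8 \left(-3\right) = \left(-5 + 1\right) \left(-24\right) = \left(-4\right) \left(-24\right) = 96$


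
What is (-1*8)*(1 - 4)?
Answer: 24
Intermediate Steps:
(-1*8)*(1 - 4) = -8*(-3) = 24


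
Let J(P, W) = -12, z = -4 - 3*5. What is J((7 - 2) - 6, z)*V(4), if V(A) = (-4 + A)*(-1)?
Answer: 0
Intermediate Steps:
z = -19 (z = -4 - 15 = -19)
V(A) = 4 - A
J((7 - 2) - 6, z)*V(4) = -12*(4 - 1*4) = -12*(4 - 4) = -12*0 = 0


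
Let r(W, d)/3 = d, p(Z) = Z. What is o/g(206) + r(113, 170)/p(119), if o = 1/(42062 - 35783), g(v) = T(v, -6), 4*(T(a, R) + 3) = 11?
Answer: 26906/6279 ≈ 4.2851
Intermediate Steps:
T(a, R) = -¼ (T(a, R) = -3 + (¼)*11 = -3 + 11/4 = -¼)
r(W, d) = 3*d
g(v) = -¼
o = 1/6279 ≈ 0.00015926
o/g(206) + r(113, 170)/p(119) = 1/(6279*(-¼)) + (3*170)/119 = (1/6279)*(-4) + 510*(1/119) = -4/6279 + 30/7 = 26906/6279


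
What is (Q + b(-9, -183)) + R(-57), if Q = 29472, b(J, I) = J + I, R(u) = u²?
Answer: 32529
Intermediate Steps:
b(J, I) = I + J
(Q + b(-9, -183)) + R(-57) = (29472 + (-183 - 9)) + (-57)² = (29472 - 192) + 3249 = 29280 + 3249 = 32529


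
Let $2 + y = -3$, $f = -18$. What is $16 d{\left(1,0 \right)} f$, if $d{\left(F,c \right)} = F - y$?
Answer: $-1728$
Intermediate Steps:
$y = -5$ ($y = -2 - 3 = -5$)
$d{\left(F,c \right)} = 5 + F$ ($d{\left(F,c \right)} = F - -5 = F + 5 = 5 + F$)
$16 d{\left(1,0 \right)} f = 16 \left(5 + 1\right) \left(-18\right) = 16 \cdot 6 \left(-18\right) = 96 \left(-18\right) = -1728$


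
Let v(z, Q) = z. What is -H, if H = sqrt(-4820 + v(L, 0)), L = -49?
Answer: -3*I*sqrt(541) ≈ -69.778*I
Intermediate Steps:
H = 3*I*sqrt(541) (H = sqrt(-4820 - 49) = sqrt(-4869) = 3*I*sqrt(541) ≈ 69.778*I)
-H = -3*I*sqrt(541)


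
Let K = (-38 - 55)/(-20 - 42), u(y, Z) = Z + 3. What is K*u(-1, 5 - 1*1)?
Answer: 21/2 ≈ 10.500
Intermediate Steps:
u(y, Z) = 3 + Z
K = 3/2 (K = -93/(-62) = -93*(-1/62) = 3/2 ≈ 1.5000)
K*u(-1, 5 - 1*1) = 3*(3 + (5 - 1*1))/2 = 3*(3 + (5 - 1))/2 = 3*(3 + 4)/2 = (3/2)*7 = 21/2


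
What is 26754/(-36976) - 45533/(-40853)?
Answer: 295323523/755290264 ≈ 0.39101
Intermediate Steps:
26754/(-36976) - 45533/(-40853) = 26754*(-1/36976) - 45533*(-1/40853) = -13377/18488 + 45533/40853 = 295323523/755290264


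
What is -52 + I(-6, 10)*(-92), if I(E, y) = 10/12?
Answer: -386/3 ≈ -128.67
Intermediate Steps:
I(E, y) = 5/6 (I(E, y) = 10*(1/12) = 5/6)
-52 + I(-6, 10)*(-92) = -52 + (5/6)*(-92) = -52 - 230/3 = -386/3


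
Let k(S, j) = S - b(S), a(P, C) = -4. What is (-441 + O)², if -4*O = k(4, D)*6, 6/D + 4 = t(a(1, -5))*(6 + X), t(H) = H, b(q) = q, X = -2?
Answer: 194481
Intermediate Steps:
D = -3/10 (D = 6/(-4 - 4*(6 - 2)) = 6/(-4 - 4*4) = 6/(-4 - 16) = 6/(-20) = 6*(-1/20) = -3/10 ≈ -0.30000)
k(S, j) = 0 (k(S, j) = S - S = 0)
O = 0 (O = -0*6 = -¼*0 = 0)
(-441 + O)² = (-441 + 0)² = (-441)² = 194481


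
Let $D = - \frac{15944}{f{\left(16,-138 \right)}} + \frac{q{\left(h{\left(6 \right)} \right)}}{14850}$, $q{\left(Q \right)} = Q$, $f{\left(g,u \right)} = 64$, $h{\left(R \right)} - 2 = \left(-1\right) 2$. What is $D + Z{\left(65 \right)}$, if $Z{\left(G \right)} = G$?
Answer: $- \frac{1473}{8} \approx -184.13$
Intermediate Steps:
$h{\left(R \right)} = 0$ ($h{\left(R \right)} = 2 - 2 = 0$)
$D = - \frac{1993}{8}$ ($D = - \frac{15944}{64} + \frac{0}{14850} = \left(-15944\right) \frac{1}{64} + 0 \cdot \frac{1}{14850} = - \frac{1993}{8} + 0 = - \frac{1993}{8} \approx -249.13$)
$D + Z{\left(65 \right)} = - \frac{1993}{8} + 65 = - \frac{1473}{8}$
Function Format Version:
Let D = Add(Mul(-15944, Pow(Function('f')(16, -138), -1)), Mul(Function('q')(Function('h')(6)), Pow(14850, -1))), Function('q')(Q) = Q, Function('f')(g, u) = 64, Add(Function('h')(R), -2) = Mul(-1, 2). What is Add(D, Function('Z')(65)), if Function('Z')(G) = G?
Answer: Rational(-1473, 8) ≈ -184.13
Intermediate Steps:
Function('h')(R) = 0 (Function('h')(R) = Add(2, Mul(-1, 2)) = Add(2, -2) = 0)
D = Rational(-1993, 8) (D = Add(Mul(-15944, Pow(64, -1)), Mul(0, Pow(14850, -1))) = Add(Mul(-15944, Rational(1, 64)), Mul(0, Rational(1, 14850))) = Add(Rational(-1993, 8), 0) = Rational(-1993, 8) ≈ -249.13)
Add(D, Function('Z')(65)) = Add(Rational(-1993, 8), 65) = Rational(-1473, 8)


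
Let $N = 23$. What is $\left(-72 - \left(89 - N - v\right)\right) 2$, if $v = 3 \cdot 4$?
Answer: $-252$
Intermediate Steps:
$v = 12$
$\left(-72 - \left(89 - N - v\right)\right) 2 = \left(-72 + \left(\left(\left(-17 + 12\right) + 23\right) - 72\right)\right) 2 = \left(-72 + \left(\left(-5 + 23\right) - 72\right)\right) 2 = \left(-72 + \left(18 - 72\right)\right) 2 = \left(-72 - 54\right) 2 = \left(-126\right) 2 = -252$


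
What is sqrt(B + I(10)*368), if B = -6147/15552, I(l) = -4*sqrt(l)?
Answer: sqrt(-2049 - 7630848*sqrt(10))/72 ≈ 68.229*I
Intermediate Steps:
B = -683/1728 (B = -6147*1/15552 = -683/1728 ≈ -0.39525)
sqrt(B + I(10)*368) = sqrt(-683/1728 - 4*sqrt(10)*368) = sqrt(-683/1728 - 1472*sqrt(10))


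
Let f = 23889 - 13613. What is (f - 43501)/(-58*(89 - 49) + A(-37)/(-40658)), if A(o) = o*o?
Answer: 450287350/31442643 ≈ 14.321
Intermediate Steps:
A(o) = o²
f = 10276
(f - 43501)/(-58*(89 - 49) + A(-37)/(-40658)) = (10276 - 43501)/(-58*(89 - 49) + (-37)²/(-40658)) = -33225/(-58*40 + 1369*(-1/40658)) = -33225/(-2320 - 1369/40658) = -33225/(-94327929/40658) = -33225*(-40658/94327929) = 450287350/31442643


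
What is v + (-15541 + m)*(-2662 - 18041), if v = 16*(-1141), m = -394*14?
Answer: 435924815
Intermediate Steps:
m = -5516
v = -18256
v + (-15541 + m)*(-2662 - 18041) = -18256 + (-15541 - 5516)*(-2662 - 18041) = -18256 - 21057*(-20703) = -18256 + 435943071 = 435924815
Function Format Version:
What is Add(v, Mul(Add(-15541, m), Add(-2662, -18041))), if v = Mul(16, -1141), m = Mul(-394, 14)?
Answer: 435924815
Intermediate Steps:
m = -5516
v = -18256
Add(v, Mul(Add(-15541, m), Add(-2662, -18041))) = Add(-18256, Mul(Add(-15541, -5516), Add(-2662, -18041))) = Add(-18256, Mul(-21057, -20703)) = Add(-18256, 435943071) = 435924815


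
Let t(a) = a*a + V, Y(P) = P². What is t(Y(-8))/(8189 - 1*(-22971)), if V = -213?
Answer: 3883/31160 ≈ 0.12461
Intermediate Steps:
t(a) = -213 + a² (t(a) = a*a - 213 = a² - 213 = -213 + a²)
t(Y(-8))/(8189 - 1*(-22971)) = (-213 + ((-8)²)²)/(8189 - 1*(-22971)) = (-213 + 64²)/(8189 + 22971) = (-213 + 4096)/31160 = 3883*(1/31160) = 3883/31160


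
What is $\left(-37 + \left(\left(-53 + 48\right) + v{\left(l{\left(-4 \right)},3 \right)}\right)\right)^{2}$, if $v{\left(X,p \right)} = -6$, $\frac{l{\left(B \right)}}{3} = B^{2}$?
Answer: $2304$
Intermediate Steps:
$l{\left(B \right)} = 3 B^{2}$
$\left(-37 + \left(\left(-53 + 48\right) + v{\left(l{\left(-4 \right)},3 \right)}\right)\right)^{2} = \left(-37 + \left(\left(-53 + 48\right) - 6\right)\right)^{2} = \left(-37 - 11\right)^{2} = \left(-48\right)^{2} = 2304$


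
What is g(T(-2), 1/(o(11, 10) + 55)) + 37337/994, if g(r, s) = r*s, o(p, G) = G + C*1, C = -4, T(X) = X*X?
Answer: 2281533/60634 ≈ 37.628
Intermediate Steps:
T(X) = X**2
o(p, G) = -4 + G (o(p, G) = G - 4*1 = G - 4 = -4 + G)
g(T(-2), 1/(o(11, 10) + 55)) + 37337/994 = (-2)**2/((-4 + 10) + 55) + 37337/994 = 4/(6 + 55) + 37337*(1/994) = 4/61 + 37337/994 = 2281533/60634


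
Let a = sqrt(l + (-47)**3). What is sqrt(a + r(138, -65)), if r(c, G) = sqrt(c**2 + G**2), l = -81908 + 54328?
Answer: sqrt(sqrt(23269) + I*sqrt(131403)) ≈ 16.52 + 10.971*I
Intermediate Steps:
l = -27580
r(c, G) = sqrt(G**2 + c**2)
a = I*sqrt(131403) (a = sqrt(-27580 + (-47)**3) = sqrt(-27580 - 103823) = sqrt(-131403) = I*sqrt(131403) ≈ 362.5*I)
sqrt(a + r(138, -65)) = sqrt(I*sqrt(131403) + sqrt((-65)**2 + 138**2)) = sqrt(I*sqrt(131403) + sqrt(4225 + 19044)) = sqrt(I*sqrt(131403) + sqrt(23269)) = sqrt(sqrt(23269) + I*sqrt(131403))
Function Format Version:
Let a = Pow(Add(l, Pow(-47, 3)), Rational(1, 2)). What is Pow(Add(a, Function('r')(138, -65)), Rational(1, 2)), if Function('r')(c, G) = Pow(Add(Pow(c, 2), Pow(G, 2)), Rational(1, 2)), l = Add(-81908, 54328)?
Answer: Pow(Add(Pow(23269, Rational(1, 2)), Mul(I, Pow(131403, Rational(1, 2)))), Rational(1, 2)) ≈ Add(16.520, Mul(10.971, I))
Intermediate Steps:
l = -27580
Function('r')(c, G) = Pow(Add(Pow(G, 2), Pow(c, 2)), Rational(1, 2))
a = Mul(I, Pow(131403, Rational(1, 2))) (a = Pow(Add(-27580, Pow(-47, 3)), Rational(1, 2)) = Pow(Add(-27580, -103823), Rational(1, 2)) = Pow(-131403, Rational(1, 2)) = Mul(I, Pow(131403, Rational(1, 2))) ≈ Mul(362.50, I))
Pow(Add(a, Function('r')(138, -65)), Rational(1, 2)) = Pow(Add(Mul(I, Pow(131403, Rational(1, 2))), Pow(Add(Pow(-65, 2), Pow(138, 2)), Rational(1, 2))), Rational(1, 2)) = Pow(Add(Mul(I, Pow(131403, Rational(1, 2))), Pow(Add(4225, 19044), Rational(1, 2))), Rational(1, 2)) = Pow(Add(Mul(I, Pow(131403, Rational(1, 2))), Pow(23269, Rational(1, 2))), Rational(1, 2)) = Pow(Add(Pow(23269, Rational(1, 2)), Mul(I, Pow(131403, Rational(1, 2)))), Rational(1, 2))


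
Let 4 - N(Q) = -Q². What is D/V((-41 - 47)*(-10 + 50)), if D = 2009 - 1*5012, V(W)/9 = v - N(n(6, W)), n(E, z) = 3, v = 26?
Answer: -77/3 ≈ -25.667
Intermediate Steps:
N(Q) = 4 + Q² (N(Q) = 4 - (-1)*Q² = 4 + Q²)
V(W) = 117 (V(W) = 9*(26 - (4 + 3²)) = 9*(26 - (4 + 9)) = 9*(26 - 1*13) = 9*(26 - 13) = 9*13 = 117)
D = -3003 (D = 2009 - 5012 = -3003)
D/V((-41 - 47)*(-10 + 50)) = -3003/117 = -3003*1/117 = -77/3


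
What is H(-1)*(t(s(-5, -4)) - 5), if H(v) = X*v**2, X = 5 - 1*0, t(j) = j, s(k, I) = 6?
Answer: 5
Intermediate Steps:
X = 5 (X = 5 + 0 = 5)
H(v) = 5*v**2
H(-1)*(t(s(-5, -4)) - 5) = (5*(-1)**2)*(6 - 5) = (5*1)*1 = 5*1 = 5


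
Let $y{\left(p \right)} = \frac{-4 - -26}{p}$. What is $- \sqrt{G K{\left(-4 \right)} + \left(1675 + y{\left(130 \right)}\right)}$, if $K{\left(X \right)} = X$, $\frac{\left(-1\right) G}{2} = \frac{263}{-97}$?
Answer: $- \frac{\sqrt{65730772510}}{6305} \approx -40.663$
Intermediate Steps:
$G = \frac{526}{97}$ ($G = - 2 \frac{263}{-97} = - 2 \cdot 263 \left(- \frac{1}{97}\right) = \left(-2\right) \left(- \frac{263}{97}\right) = \frac{526}{97} \approx 5.4227$)
$y{\left(p \right)} = \frac{22}{p}$ ($y{\left(p \right)} = \frac{-4 + 26}{p} = \frac{22}{p}$)
$- \sqrt{G K{\left(-4 \right)} + \left(1675 + y{\left(130 \right)}\right)} = - \sqrt{\frac{526}{97} \left(-4\right) + \left(1675 + \frac{22}{130}\right)} = - \sqrt{- \frac{2104}{97} + \left(1675 + 22 \cdot \frac{1}{130}\right)} = - \sqrt{- \frac{2104}{97} + \left(1675 + \frac{11}{65}\right)} = - \sqrt{- \frac{2104}{97} + \frac{108886}{65}} = - \sqrt{\frac{10425182}{6305}} = - \frac{\sqrt{65730772510}}{6305}$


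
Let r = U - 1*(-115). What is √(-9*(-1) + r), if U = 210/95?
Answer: √45562/19 ≈ 11.234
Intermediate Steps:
U = 42/19 (U = 210*(1/95) = 42/19 ≈ 2.2105)
r = 2227/19 (r = 42/19 - 1*(-115) = 42/19 + 115 = 2227/19 ≈ 117.21)
√(-9*(-1) + r) = √(-9*(-1) + 2227/19) = √(9 + 2227/19) = √(2398/19) = √45562/19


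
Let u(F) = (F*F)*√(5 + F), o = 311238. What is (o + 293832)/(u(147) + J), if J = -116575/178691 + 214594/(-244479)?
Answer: 1766958289684231758851638170/135456985490165627780887022948711 + 49906689837590950387532822906460*√38/135456985490165627780887022948711 ≈ 2.2712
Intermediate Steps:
J = -66846155879/43686196989 (J = -116575*1/178691 + 214594*(-1/244479) = -116575/178691 - 214594/244479 = -66846155879/43686196989 ≈ -1.5301)
u(F) = F²*√(5 + F)
(o + 293832)/(u(147) + J) = (311238 + 293832)/(147²*√(5 + 147) - 66846155879/43686196989) = 605070/(21609*√152 - 66846155879/43686196989) = 605070/(21609*(2*√38) - 66846155879/43686196989) = 605070/(43218*√38 - 66846155879/43686196989) = 605070/(-66846155879/43686196989 + 43218*√38)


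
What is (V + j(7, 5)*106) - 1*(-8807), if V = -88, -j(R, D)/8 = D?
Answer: 4479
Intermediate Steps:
j(R, D) = -8*D
(V + j(7, 5)*106) - 1*(-8807) = (-88 - 8*5*106) - 1*(-8807) = (-88 - 40*106) + 8807 = (-88 - 4240) + 8807 = -4328 + 8807 = 4479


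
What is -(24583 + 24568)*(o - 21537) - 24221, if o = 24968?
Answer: -168661302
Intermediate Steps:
-(24583 + 24568)*(o - 21537) - 24221 = -(24583 + 24568)*(24968 - 21537) - 24221 = -49151*3431 - 24221 = -1*168637081 - 24221 = -168637081 - 24221 = -168661302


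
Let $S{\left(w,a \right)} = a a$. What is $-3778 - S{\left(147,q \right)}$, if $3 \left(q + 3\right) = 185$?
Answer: $- \frac{64978}{9} \approx -7219.8$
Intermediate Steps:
$q = \frac{176}{3}$ ($q = -3 + \frac{1}{3} \cdot 185 = -3 + \frac{185}{3} = \frac{176}{3} \approx 58.667$)
$S{\left(w,a \right)} = a^{2}$
$-3778 - S{\left(147,q \right)} = -3778 - \left(\frac{176}{3}\right)^{2} = -3778 - \frac{30976}{9} = - \frac{64978}{9}$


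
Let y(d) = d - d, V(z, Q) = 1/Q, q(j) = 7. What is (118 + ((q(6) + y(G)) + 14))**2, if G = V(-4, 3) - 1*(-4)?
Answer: 19321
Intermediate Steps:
G = 13/3 (G = 1/3 - 1*(-4) = 1/3 + 4 = 13/3 ≈ 4.3333)
y(d) = 0
(118 + ((q(6) + y(G)) + 14))**2 = (118 + ((7 + 0) + 14))**2 = (118 + (7 + 14))**2 = (118 + 21)**2 = 139**2 = 19321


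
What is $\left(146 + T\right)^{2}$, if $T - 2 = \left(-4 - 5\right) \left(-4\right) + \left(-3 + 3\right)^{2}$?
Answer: $33856$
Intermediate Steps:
$T = 38$ ($T = 2 + \left(\left(-4 - 5\right) \left(-4\right) + \left(-3 + 3\right)^{2}\right) = 2 + \left(\left(-4 - 5\right) \left(-4\right) + 0^{2}\right) = 2 + \left(\left(-9\right) \left(-4\right) + 0\right) = 2 + \left(36 + 0\right) = 2 + 36 = 38$)
$\left(146 + T\right)^{2} = \left(146 + 38\right)^{2} = 184^{2} = 33856$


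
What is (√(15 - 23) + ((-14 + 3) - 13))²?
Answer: 568 - 96*I*√2 ≈ 568.0 - 135.76*I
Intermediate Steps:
(√(15 - 23) + ((-14 + 3) - 13))² = (√(-8) + (-11 - 13))² = (2*I*√2 - 24)² = (-24 + 2*I*√2)²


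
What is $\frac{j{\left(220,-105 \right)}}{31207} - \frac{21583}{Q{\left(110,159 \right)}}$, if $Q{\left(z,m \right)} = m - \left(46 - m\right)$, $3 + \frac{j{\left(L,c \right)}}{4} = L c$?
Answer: $- \frac{698676745}{8488304} \approx -82.311$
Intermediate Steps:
$j{\left(L,c \right)} = -12 + 4 L c$
$Q{\left(z,m \right)} = -46 + 2 m$ ($Q{\left(z,m \right)} = m + \left(-46 + m\right) = -46 + 2 m$)
$\frac{j{\left(220,-105 \right)}}{31207} - \frac{21583}{Q{\left(110,159 \right)}} = \frac{-12 + 4 \cdot 220 \left(-105\right)}{31207} - \frac{21583}{-46 + 2 \cdot 159} = \left(-12 - 92400\right) \frac{1}{31207} - \frac{21583}{-46 + 318} = \left(-92412\right) \frac{1}{31207} - \frac{21583}{272} = - \frac{92412}{31207} - \frac{21583}{272} = - \frac{698676745}{8488304}$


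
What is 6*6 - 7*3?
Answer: 15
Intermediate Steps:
6*6 - 7*3 = 36 - 21 = 15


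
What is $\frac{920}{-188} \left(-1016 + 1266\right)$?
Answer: $- \frac{57500}{47} \approx -1223.4$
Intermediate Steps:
$\frac{920}{-188} \left(-1016 + 1266\right) = 920 \left(- \frac{1}{188}\right) 250 = \left(- \frac{230}{47}\right) 250 = - \frac{57500}{47}$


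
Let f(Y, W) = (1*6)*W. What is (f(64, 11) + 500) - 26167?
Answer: -25601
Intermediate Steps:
f(Y, W) = 6*W
(f(64, 11) + 500) - 26167 = (6*11 + 500) - 26167 = (66 + 500) - 26167 = 566 - 26167 = -25601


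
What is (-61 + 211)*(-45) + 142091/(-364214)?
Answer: -2458586591/364214 ≈ -6750.4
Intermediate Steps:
(-61 + 211)*(-45) + 142091/(-364214) = 150*(-45) + 142091*(-1/364214) = -6750 - 142091/364214 = -2458586591/364214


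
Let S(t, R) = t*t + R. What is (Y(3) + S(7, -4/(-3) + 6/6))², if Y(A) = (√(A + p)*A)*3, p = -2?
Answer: 32761/9 ≈ 3640.1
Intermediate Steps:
Y(A) = 3*A*√(-2 + A) (Y(A) = (√(A - 2)*A)*3 = (√(-2 + A)*A)*3 = (A*√(-2 + A))*3 = 3*A*√(-2 + A))
S(t, R) = R + t² (S(t, R) = t² + R = R + t²)
(Y(3) + S(7, -4/(-3) + 6/6))² = (3*3*√(-2 + 3) + ((-4/(-3) + 6/6) + 7²))² = (3*3*√1 + ((-4*(-⅓) + 6*(⅙)) + 49))² = (3*3*1 + ((4/3 + 1) + 49))² = (9 + (7/3 + 49))² = (9 + 154/3)² = (181/3)² = 32761/9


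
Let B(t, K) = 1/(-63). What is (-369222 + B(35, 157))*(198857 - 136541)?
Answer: -161059073988/7 ≈ -2.3008e+10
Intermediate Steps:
B(t, K) = -1/63
(-369222 + B(35, 157))*(198857 - 136541) = (-369222 - 1/63)*(198857 - 136541) = -23260987/63*62316 = -161059073988/7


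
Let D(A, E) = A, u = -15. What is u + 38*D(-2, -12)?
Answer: -91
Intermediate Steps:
u + 38*D(-2, -12) = -15 + 38*(-2) = -15 - 76 = -91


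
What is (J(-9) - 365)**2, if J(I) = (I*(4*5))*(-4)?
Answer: 126025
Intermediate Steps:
J(I) = -80*I (J(I) = (I*20)*(-4) = (20*I)*(-4) = -80*I)
(J(-9) - 365)**2 = (-80*(-9) - 365)**2 = (720 - 365)**2 = 355**2 = 126025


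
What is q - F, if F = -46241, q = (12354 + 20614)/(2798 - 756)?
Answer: 47228545/1021 ≈ 46257.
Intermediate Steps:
q = 16484/1021 (q = 32968/2042 = 32968*(1/2042) = 16484/1021 ≈ 16.145)
q - F = 16484/1021 - 1*(-46241) = 16484/1021 + 46241 = 47228545/1021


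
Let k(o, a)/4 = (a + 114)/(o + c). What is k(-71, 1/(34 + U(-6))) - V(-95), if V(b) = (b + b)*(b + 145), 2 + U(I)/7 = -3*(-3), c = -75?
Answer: 57541574/6059 ≈ 9496.9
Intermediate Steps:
U(I) = 49 (U(I) = -14 + 7*(-3*(-3)) = -14 + 7*9 = -14 + 63 = 49)
k(o, a) = 4*(114 + a)/(-75 + o) (k(o, a) = 4*((a + 114)/(o - 75)) = 4*((114 + a)/(-75 + o)) = 4*(114 + a)/(-75 + o))
V(b) = 2*b*(145 + b) (V(b) = (2*b)*(145 + b) = 2*b*(145 + b))
k(-71, 1/(34 + U(-6))) - V(-95) = 4*(114 + 1/(34 + 49))/(-75 - 71) - 2*(-95)*(145 - 95) = 4*(114 + 1/83)/(-146) - 2*(-95)*50 = 4*(-1/146)*(114 + 1/83) - 1*(-9500) = 4*(-1/146)*(9463/83) + 9500 = -18926/6059 + 9500 = 57541574/6059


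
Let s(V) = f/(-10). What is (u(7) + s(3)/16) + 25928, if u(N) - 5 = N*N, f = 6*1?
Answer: 2078557/80 ≈ 25982.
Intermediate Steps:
f = 6
u(N) = 5 + N**2 (u(N) = 5 + N*N = 5 + N**2)
s(V) = -3/5 (s(V) = 6/(-10) = 6*(-1/10) = -3/5)
(u(7) + s(3)/16) + 25928 = ((5 + 7**2) - 3/5/16) + 25928 = ((5 + 49) + (1/16)*(-3/5)) + 25928 = (54 - 3/80) + 25928 = 4317/80 + 25928 = 2078557/80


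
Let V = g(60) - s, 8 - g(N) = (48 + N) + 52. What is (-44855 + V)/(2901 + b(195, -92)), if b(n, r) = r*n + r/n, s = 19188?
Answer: 12518025/2932697 ≈ 4.2684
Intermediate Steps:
g(N) = -92 - N (g(N) = 8 - ((48 + N) + 52) = 8 - (100 + N) = 8 + (-100 - N) = -92 - N)
V = -19340 (V = (-92 - 1*60) - 1*19188 = (-92 - 60) - 19188 = -152 - 19188 = -19340)
b(n, r) = n*r + r/n
(-44855 + V)/(2901 + b(195, -92)) = (-44855 - 19340)/(2901 + (195*(-92) - 92/195)) = -64195/(2901 + (-17940 - 92*1/195)) = -64195/(2901 + (-17940 - 92/195)) = -64195/(2901 - 3498392/195) = -64195/(-2932697/195) = -64195*(-195/2932697) = 12518025/2932697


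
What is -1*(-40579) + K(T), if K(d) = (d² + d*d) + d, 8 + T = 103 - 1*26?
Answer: 50170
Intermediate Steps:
T = 69 (T = -8 + (103 - 1*26) = -8 + (103 - 26) = -8 + 77 = 69)
K(d) = d + 2*d² (K(d) = (d² + d²) + d = 2*d² + d = d + 2*d²)
-1*(-40579) + K(T) = -1*(-40579) + 69*(1 + 2*69) = 40579 + 69*(1 + 138) = 40579 + 69*139 = 40579 + 9591 = 50170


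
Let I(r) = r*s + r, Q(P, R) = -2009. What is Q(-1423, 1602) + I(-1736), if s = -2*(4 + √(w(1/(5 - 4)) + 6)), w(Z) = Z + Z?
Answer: 10143 + 6944*√2 ≈ 19963.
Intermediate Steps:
w(Z) = 2*Z
s = -8 - 4*√2 (s = -2*(4 + √(2/(5 - 4) + 6)) = -2*(4 + √(2/1 + 6)) = -2*(4 + √(2*1 + 6)) = -2*(4 + √(2 + 6)) = -2*(4 + √8) = -2*(4 + 2*√2) = -8 - 4*√2 ≈ -13.657)
I(r) = r + r*(-8 - 4*√2) (I(r) = r*(-8 - 4*√2) + r = r + r*(-8 - 4*√2))
Q(-1423, 1602) + I(-1736) = -2009 - 1*(-1736)*(7 + 4*√2) = -2009 + (12152 + 6944*√2) = 10143 + 6944*√2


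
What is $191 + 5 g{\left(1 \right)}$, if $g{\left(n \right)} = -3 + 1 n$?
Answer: $181$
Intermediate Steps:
$g{\left(n \right)} = -3 + n$
$191 + 5 g{\left(1 \right)} = 191 + 5 \left(-3 + 1\right) = 191 + 5 \left(-2\right) = 191 - 10 = 181$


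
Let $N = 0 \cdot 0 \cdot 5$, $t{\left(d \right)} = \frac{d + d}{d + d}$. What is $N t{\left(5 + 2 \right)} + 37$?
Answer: $37$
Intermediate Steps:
$t{\left(d \right)} = 1$ ($t{\left(d \right)} = \frac{2 d}{2 d} = 2 d \frac{1}{2 d} = 1$)
$N = 0$ ($N = 0 \cdot 5 = 0$)
$N t{\left(5 + 2 \right)} + 37 = 0 \cdot 1 + 37 = 0 + 37 = 37$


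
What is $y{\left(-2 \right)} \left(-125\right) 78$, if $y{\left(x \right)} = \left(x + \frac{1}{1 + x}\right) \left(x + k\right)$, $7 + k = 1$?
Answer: $-234000$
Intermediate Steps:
$k = -6$ ($k = -7 + 1 = -6$)
$y{\left(x \right)} = \left(-6 + x\right) \left(x + \frac{1}{1 + x}\right)$ ($y{\left(x \right)} = \left(x + \frac{1}{1 + x}\right) \left(x - 6\right) = \left(x + \frac{1}{1 + x}\right) \left(-6 + x\right) = \left(-6 + x\right) \left(x + \frac{1}{1 + x}\right)$)
$y{\left(-2 \right)} \left(-125\right) 78 = \frac{-6 + \left(-2\right)^{3} - -10 - 5 \left(-2\right)^{2}}{1 - 2} \left(-125\right) 78 = \frac{-6 - 8 + 10 - 20}{-1} \left(-125\right) 78 = - (-6 - 8 + 10 - 20) \left(-125\right) 78 = \left(-1\right) \left(-24\right) \left(-125\right) 78 = 24 \left(-125\right) 78 = \left(-3000\right) 78 = -234000$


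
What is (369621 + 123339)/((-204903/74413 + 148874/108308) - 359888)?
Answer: -1986511279321920/1450268400657157 ≈ -1.3698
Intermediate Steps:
(369621 + 123339)/((-204903/74413 + 148874/108308) - 359888) = 492960/((-204903*1/74413 + 148874*(1/108308)) - 359888) = 492960/((-204903/74413 + 74437/54154) - 359888) = 492960/(-5557236581/4029761602 - 359888) = 492960/(-1450268400657157/4029761602) = 492960*(-4029761602/1450268400657157) = -1986511279321920/1450268400657157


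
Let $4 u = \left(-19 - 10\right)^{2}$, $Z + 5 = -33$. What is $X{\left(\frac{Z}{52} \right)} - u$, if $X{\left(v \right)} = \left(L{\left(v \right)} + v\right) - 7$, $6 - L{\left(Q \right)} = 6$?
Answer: $- \frac{11335}{52} \approx -217.98$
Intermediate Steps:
$Z = -38$ ($Z = -5 - 33 = -38$)
$L{\left(Q \right)} = 0$ ($L{\left(Q \right)} = 6 - 6 = 0$)
$X{\left(v \right)} = -7 + v$ ($X{\left(v \right)} = \left(0 + v\right) - 7 = v - 7 = -7 + v$)
$u = \frac{841}{4}$ ($u = \frac{\left(-19 - 10\right)^{2}}{4} = \frac{\left(-29\right)^{2}}{4} = \frac{1}{4} \cdot 841 = \frac{841}{4} \approx 210.25$)
$X{\left(\frac{Z}{52} \right)} - u = \left(-7 - \frac{38}{52}\right) - \frac{841}{4} = \left(-7 - \frac{19}{26}\right) - \frac{841}{4} = - \frac{201}{26} - \frac{841}{4} = - \frac{11335}{52}$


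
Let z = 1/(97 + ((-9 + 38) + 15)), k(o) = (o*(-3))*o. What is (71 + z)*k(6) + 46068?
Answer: 1804764/47 ≈ 38399.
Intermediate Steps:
k(o) = -3*o² (k(o) = (-3*o)*o = -3*o²)
z = 1/141 (z = 1/(97 + (29 + 15)) = 1/(97 + 44) = 1/141 ≈ 0.0070922)
(71 + z)*k(6) + 46068 = (71 + 1/141)*(-3*6²) + 46068 = 10012*(-3*36)/141 + 46068 = (10012/141)*(-108) + 46068 = -360432/47 + 46068 = 1804764/47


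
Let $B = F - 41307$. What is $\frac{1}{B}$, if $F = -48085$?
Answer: $- \frac{1}{89392} \approx -1.1187 \cdot 10^{-5}$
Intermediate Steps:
$B = -89392$ ($B = -48085 - 41307 = -89392$)
$\frac{1}{B} = \frac{1}{-89392} = - \frac{1}{89392}$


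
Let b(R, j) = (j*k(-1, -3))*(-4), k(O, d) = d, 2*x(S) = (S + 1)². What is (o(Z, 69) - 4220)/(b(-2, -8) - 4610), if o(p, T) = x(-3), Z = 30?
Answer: 2109/2353 ≈ 0.89630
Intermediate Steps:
x(S) = (1 + S)²/2 (x(S) = (S + 1)²/2 = (1 + S)²/2)
o(p, T) = 2 (o(p, T) = (1 - 3)²/2 = (½)*(-2)² = (½)*4 = 2)
b(R, j) = 12*j (b(R, j) = (j*(-3))*(-4) = -3*j*(-4) = 12*j)
(o(Z, 69) - 4220)/(b(-2, -8) - 4610) = (2 - 4220)/(12*(-8) - 4610) = -4218/(-96 - 4610) = -4218/(-4706) = -4218*(-1/4706) = 2109/2353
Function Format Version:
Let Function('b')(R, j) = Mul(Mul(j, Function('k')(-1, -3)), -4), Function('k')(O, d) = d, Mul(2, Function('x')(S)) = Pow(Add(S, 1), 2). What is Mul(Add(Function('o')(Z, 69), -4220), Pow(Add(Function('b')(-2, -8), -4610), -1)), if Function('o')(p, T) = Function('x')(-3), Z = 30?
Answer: Rational(2109, 2353) ≈ 0.89630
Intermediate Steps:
Function('x')(S) = Mul(Rational(1, 2), Pow(Add(1, S), 2)) (Function('x')(S) = Mul(Rational(1, 2), Pow(Add(S, 1), 2)) = Mul(Rational(1, 2), Pow(Add(1, S), 2)))
Function('o')(p, T) = 2 (Function('o')(p, T) = Mul(Rational(1, 2), Pow(Add(1, -3), 2)) = Mul(Rational(1, 2), Pow(-2, 2)) = Mul(Rational(1, 2), 4) = 2)
Function('b')(R, j) = Mul(12, j) (Function('b')(R, j) = Mul(Mul(j, -3), -4) = Mul(Mul(-3, j), -4) = Mul(12, j))
Mul(Add(Function('o')(Z, 69), -4220), Pow(Add(Function('b')(-2, -8), -4610), -1)) = Mul(Add(2, -4220), Pow(Add(Mul(12, -8), -4610), -1)) = Mul(-4218, Pow(Add(-96, -4610), -1)) = Mul(-4218, Pow(-4706, -1)) = Mul(-4218, Rational(-1, 4706)) = Rational(2109, 2353)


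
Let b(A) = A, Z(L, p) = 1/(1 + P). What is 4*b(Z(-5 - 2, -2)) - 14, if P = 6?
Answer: -94/7 ≈ -13.429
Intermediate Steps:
Z(L, p) = 1/7 (Z(L, p) = 1/(1 + 6) = 1/7)
4*b(Z(-5 - 2, -2)) - 14 = 4*(1/7) - 14 = 4/7 - 14 = -94/7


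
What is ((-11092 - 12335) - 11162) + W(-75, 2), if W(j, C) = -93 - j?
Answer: -34607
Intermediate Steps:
((-11092 - 12335) - 11162) + W(-75, 2) = ((-11092 - 12335) - 11162) + (-93 - 1*(-75)) = (-23427 - 11162) + (-93 + 75) = -34589 - 18 = -34607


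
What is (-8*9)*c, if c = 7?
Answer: -504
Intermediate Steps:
(-8*9)*c = -8*9*7 = -72*7 = -504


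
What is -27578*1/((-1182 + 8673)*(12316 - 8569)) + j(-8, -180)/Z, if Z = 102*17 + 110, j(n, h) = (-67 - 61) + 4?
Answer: -882845545/12939706197 ≈ -0.068228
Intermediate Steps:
j(n, h) = -124 (j(n, h) = -128 + 4 = -124)
Z = 1844 (Z = 1734 + 110 = 1844)
-27578*1/((-1182 + 8673)*(12316 - 8569)) + j(-8, -180)/Z = -27578*1/((-1182 + 8673)*(12316 - 8569)) - 124/1844 = -27578/(3747*7491) - 124*1/1844 = -27578/28068777 - 31/461 = -882845545/12939706197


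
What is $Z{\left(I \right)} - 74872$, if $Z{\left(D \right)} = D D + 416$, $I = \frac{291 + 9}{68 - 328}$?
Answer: $- \frac{12582839}{169} \approx -74455.0$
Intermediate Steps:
$I = - \frac{15}{13}$ ($I = \frac{300}{-260} = 300 \left(- \frac{1}{260}\right) = - \frac{15}{13} \approx -1.1538$)
$Z{\left(D \right)} = 416 + D^{2}$ ($Z{\left(D \right)} = D^{2} + 416 = 416 + D^{2}$)
$Z{\left(I \right)} - 74872 = \left(416 + \left(- \frac{15}{13}\right)^{2}\right) - 74872 = \left(416 + \frac{225}{169}\right) - 74872 = \frac{70529}{169} - 74872 = - \frac{12582839}{169}$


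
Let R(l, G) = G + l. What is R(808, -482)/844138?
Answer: 163/422069 ≈ 0.00038619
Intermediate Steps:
R(808, -482)/844138 = (-482 + 808)/844138 = 326*(1/844138) = 163/422069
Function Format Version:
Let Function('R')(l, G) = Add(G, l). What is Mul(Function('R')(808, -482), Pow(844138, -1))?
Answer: Rational(163, 422069) ≈ 0.00038619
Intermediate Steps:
Mul(Function('R')(808, -482), Pow(844138, -1)) = Mul(Add(-482, 808), Pow(844138, -1)) = Mul(326, Rational(1, 844138)) = Rational(163, 422069)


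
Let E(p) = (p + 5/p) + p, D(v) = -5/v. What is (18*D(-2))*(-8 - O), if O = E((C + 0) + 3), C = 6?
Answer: -1195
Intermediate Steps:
E(p) = 2*p + 5/p
O = 167/9 (O = 2*((6 + 0) + 3) + 5/((6 + 0) + 3) = 2*(6 + 3) + 5/(6 + 3) = 2*9 + 5/9 = 18 + 5*(⅑) = 18 + 5/9 = 167/9 ≈ 18.556)
(18*D(-2))*(-8 - O) = (18*(-5/(-2)))*(-8 - 1*167/9) = (18*(-5*(-½)))*(-8 - 167/9) = (18*(5/2))*(-239/9) = 45*(-239/9) = -1195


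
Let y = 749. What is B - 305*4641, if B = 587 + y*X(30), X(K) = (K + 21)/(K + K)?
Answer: -28285627/20 ≈ -1.4143e+6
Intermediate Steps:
X(K) = (21 + K)/(2*K) (X(K) = (21 + K)/((2*K)) = (21 + K)*(1/(2*K)) = (21 + K)/(2*K))
B = 24473/20 (B = 587 + 749*((1/2)*(21 + 30)/30) = 587 + 749*((1/2)*(1/30)*51) = 587 + 749*(17/20) = 587 + 12733/20 = 24473/20 ≈ 1223.7)
B - 305*4641 = 24473/20 - 305*4641 = 24473/20 - 1*1415505 = 24473/20 - 1415505 = -28285627/20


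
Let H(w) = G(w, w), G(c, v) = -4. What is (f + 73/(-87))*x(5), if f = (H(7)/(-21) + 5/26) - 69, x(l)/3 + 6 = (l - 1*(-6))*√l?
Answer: 3299313/2639 - 12097481*√5/5278 ≈ -3875.0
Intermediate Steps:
H(w) = -4
x(l) = -18 + 3*√l*(6 + l) (x(l) = -18 + 3*((l - 1*(-6))*√l) = -18 + 3*((l + 6)*√l) = -18 + 3*((6 + l)*√l) = -18 + 3*(√l*(6 + l)) = -18 + 3*√l*(6 + l))
f = -37465/546 (f = (-4/(-21) + 5/26) - 69 = (-4*(-1/21) + 5*(1/26)) - 69 = (4/21 + 5/26) - 69 = 209/546 - 69 = -37465/546 ≈ -68.617)
(f + 73/(-87))*x(5) = (-37465/546 + 73/(-87))*(-18 + 3*5^(3/2) + 18*√5) = (-37465/546 + 73*(-1/87))*(-18 + 3*(5*√5) + 18*√5) = (-37465/546 - 73/87)*(-18 + 15*√5 + 18*√5) = -1099771*(-18 + 33*√5)/15834 = 3299313/2639 - 12097481*√5/5278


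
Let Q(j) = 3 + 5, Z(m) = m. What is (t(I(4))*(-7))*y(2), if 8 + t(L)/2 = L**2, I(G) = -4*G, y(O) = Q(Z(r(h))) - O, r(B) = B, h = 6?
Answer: -20832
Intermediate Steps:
Q(j) = 8
y(O) = 8 - O
t(L) = -16 + 2*L**2
(t(I(4))*(-7))*y(2) = ((-16 + 2*(-4*4)**2)*(-7))*(8 - 1*2) = ((-16 + 2*(-16)**2)*(-7))*(8 - 2) = ((-16 + 2*256)*(-7))*6 = ((-16 + 512)*(-7))*6 = (496*(-7))*6 = -3472*6 = -20832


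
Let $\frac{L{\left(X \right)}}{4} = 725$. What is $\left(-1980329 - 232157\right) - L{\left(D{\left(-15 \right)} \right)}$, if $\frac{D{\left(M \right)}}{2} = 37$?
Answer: $-2215386$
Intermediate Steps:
$D{\left(M \right)} = 74$ ($D{\left(M \right)} = 2 \cdot 37 = 74$)
$L{\left(X \right)} = 2900$ ($L{\left(X \right)} = 4 \cdot 725 = 2900$)
$\left(-1980329 - 232157\right) - L{\left(D{\left(-15 \right)} \right)} = \left(-1980329 - 232157\right) - 2900 = -2212486 - 2900 = -2215386$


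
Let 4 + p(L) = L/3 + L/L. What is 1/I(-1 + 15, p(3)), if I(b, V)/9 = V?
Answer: -1/18 ≈ -0.055556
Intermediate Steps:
p(L) = -3 + L/3 (p(L) = -4 + (L/3 + L/L) = -4 + (L*(⅓) + 1) = -4 + (L/3 + 1) = -4 + (1 + L/3) = -3 + L/3)
I(b, V) = 9*V
1/I(-1 + 15, p(3)) = 1/(9*(-3 + (⅓)*3)) = 1/(9*(-3 + 1)) = 1/(9*(-2)) = 1/(-18) = -1/18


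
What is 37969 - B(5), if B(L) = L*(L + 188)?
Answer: 37004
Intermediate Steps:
B(L) = L*(188 + L)
37969 - B(5) = 37969 - 5*(188 + 5) = 37969 - 5*193 = 37969 - 1*965 = 37969 - 965 = 37004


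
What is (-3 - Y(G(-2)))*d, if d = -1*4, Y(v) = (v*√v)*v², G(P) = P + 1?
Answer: 12 - 4*I ≈ 12.0 - 4.0*I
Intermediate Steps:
G(P) = 1 + P
Y(v) = v^(7/2) (Y(v) = v^(3/2)*v² = v^(7/2))
d = -4
(-3 - Y(G(-2)))*d = (-3 - (1 - 2)^(7/2))*(-4) = (-3 - (-1)^(7/2))*(-4) = (-3 - (-1)*I)*(-4) = (-3 + I)*(-4) = 12 - 4*I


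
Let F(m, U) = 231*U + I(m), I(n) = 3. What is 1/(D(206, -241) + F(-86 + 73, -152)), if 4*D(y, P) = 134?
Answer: -2/70151 ≈ -2.8510e-5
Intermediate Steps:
D(y, P) = 67/2 (D(y, P) = (¼)*134 = 67/2)
F(m, U) = 3 + 231*U (F(m, U) = 231*U + 3 = 3 + 231*U)
1/(D(206, -241) + F(-86 + 73, -152)) = 1/(67/2 + (3 + 231*(-152))) = 1/(67/2 + (3 - 35112)) = 1/(67/2 - 35109) = 1/(-70151/2) = -2/70151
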